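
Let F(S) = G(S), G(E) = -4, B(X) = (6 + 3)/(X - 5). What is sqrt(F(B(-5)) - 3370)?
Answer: I*sqrt(3374) ≈ 58.086*I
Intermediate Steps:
B(X) = 9/(-5 + X)
F(S) = -4
sqrt(F(B(-5)) - 3370) = sqrt(-4 - 3370) = sqrt(-3374) = I*sqrt(3374)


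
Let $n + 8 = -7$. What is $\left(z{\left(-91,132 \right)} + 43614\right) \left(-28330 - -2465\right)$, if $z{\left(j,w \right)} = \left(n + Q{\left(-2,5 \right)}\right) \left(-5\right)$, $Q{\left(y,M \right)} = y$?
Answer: $-1130274635$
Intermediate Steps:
$n = -15$ ($n = -8 - 7 = -15$)
$z{\left(j,w \right)} = 85$ ($z{\left(j,w \right)} = \left(-15 - 2\right) \left(-5\right) = \left(-17\right) \left(-5\right) = 85$)
$\left(z{\left(-91,132 \right)} + 43614\right) \left(-28330 - -2465\right) = \left(85 + 43614\right) \left(-28330 - -2465\right) = 43699 \left(-28330 + 2465\right) = 43699 \left(-25865\right) = -1130274635$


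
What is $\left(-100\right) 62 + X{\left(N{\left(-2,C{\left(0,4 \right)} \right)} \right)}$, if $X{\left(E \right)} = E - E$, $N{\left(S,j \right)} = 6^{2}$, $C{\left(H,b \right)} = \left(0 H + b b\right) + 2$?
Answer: $-6200$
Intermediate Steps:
$C{\left(H,b \right)} = 2 + b^{2}$ ($C{\left(H,b \right)} = \left(0 + b^{2}\right) + 2 = b^{2} + 2 = 2 + b^{2}$)
$N{\left(S,j \right)} = 36$
$X{\left(E \right)} = 0$
$\left(-100\right) 62 + X{\left(N{\left(-2,C{\left(0,4 \right)} \right)} \right)} = \left(-100\right) 62 + 0 = -6200 + 0 = -6200$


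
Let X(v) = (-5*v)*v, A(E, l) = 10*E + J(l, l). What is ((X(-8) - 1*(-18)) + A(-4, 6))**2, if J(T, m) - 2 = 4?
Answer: 112896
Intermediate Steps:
J(T, m) = 6 (J(T, m) = 2 + 4 = 6)
A(E, l) = 6 + 10*E (A(E, l) = 10*E + 6 = 6 + 10*E)
X(v) = -5*v**2
((X(-8) - 1*(-18)) + A(-4, 6))**2 = ((-5*(-8)**2 - 1*(-18)) + (6 + 10*(-4)))**2 = ((-5*64 + 18) + (6 - 40))**2 = ((-320 + 18) - 34)**2 = (-302 - 34)**2 = (-336)**2 = 112896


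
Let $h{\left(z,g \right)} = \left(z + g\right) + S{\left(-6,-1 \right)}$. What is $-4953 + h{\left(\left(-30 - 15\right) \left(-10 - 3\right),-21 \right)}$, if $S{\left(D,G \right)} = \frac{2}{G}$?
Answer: $-4391$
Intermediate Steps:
$h{\left(z,g \right)} = -2 + g + z$ ($h{\left(z,g \right)} = \left(z + g\right) + \frac{2}{-1} = \left(g + z\right) + 2 \left(-1\right) = \left(g + z\right) - 2 = -2 + g + z$)
$-4953 + h{\left(\left(-30 - 15\right) \left(-10 - 3\right),-21 \right)} = -4953 - \left(23 - \left(-30 - 15\right) \left(-10 - 3\right)\right) = -4953 - -562 = -4953 + 562 = -4391$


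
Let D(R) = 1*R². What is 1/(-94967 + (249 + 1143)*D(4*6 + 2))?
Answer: 1/846025 ≈ 1.1820e-6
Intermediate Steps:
D(R) = R²
1/(-94967 + (249 + 1143)*D(4*6 + 2)) = 1/(-94967 + (249 + 1143)*(4*6 + 2)²) = 1/(-94967 + 1392*(24 + 2)²) = 1/(-94967 + 1392*26²) = 1/(-94967 + 1392*676) = 1/(-94967 + 940992) = 1/846025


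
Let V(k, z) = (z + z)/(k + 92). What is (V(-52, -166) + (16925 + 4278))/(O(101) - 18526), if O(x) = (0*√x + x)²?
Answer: -70649/27750 ≈ -2.5459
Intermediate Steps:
V(k, z) = 2*z/(92 + k) (V(k, z) = (2*z)/(92 + k) = 2*z/(92 + k))
O(x) = x² (O(x) = (0 + x)² = x²)
(V(-52, -166) + (16925 + 4278))/(O(101) - 18526) = (2*(-166)/(92 - 52) + (16925 + 4278))/(101² - 18526) = (2*(-166)/40 + 21203)/(10201 - 18526) = (2*(-166)*(1/40) + 21203)/(-8325) = (-83/10 + 21203)*(-1/8325) = (211947/10)*(-1/8325) = -70649/27750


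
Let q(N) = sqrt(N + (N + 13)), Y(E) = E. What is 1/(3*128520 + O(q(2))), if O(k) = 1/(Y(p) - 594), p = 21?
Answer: 573/220925879 ≈ 2.5936e-6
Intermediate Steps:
q(N) = sqrt(13 + 2*N) (q(N) = sqrt(N + (13 + N)) = sqrt(13 + 2*N))
O(k) = -1/573 (O(k) = 1/(21 - 594) = 1/(-573) = -1/573)
1/(3*128520 + O(q(2))) = 1/(3*128520 - 1/573) = 1/(385560 - 1/573) = 1/(220925879/573) = 573/220925879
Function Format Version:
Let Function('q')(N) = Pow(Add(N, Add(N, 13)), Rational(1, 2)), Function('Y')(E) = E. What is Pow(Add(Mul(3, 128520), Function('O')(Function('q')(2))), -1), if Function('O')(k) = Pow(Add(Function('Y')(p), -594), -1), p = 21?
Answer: Rational(573, 220925879) ≈ 2.5936e-6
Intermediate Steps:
Function('q')(N) = Pow(Add(13, Mul(2, N)), Rational(1, 2)) (Function('q')(N) = Pow(Add(N, Add(13, N)), Rational(1, 2)) = Pow(Add(13, Mul(2, N)), Rational(1, 2)))
Function('O')(k) = Rational(-1, 573) (Function('O')(k) = Pow(Add(21, -594), -1) = Pow(-573, -1) = Rational(-1, 573))
Pow(Add(Mul(3, 128520), Function('O')(Function('q')(2))), -1) = Pow(Add(Mul(3, 128520), Rational(-1, 573)), -1) = Pow(Add(385560, Rational(-1, 573)), -1) = Pow(Rational(220925879, 573), -1) = Rational(573, 220925879)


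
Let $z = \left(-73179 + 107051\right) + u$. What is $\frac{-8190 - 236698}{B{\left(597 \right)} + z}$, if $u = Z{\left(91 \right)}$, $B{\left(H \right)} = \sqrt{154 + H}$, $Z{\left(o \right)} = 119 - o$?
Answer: $- \frac{8301703200}{1149209249} + \frac{244888 \sqrt{751}}{1149209249} \approx -7.218$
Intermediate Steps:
$u = 28$ ($u = 119 - 91 = 28$)
$z = 33900$ ($z = \left(-73179 + 107051\right) + 28 = 33872 + 28 = 33900$)
$\frac{-8190 - 236698}{B{\left(597 \right)} + z} = \frac{-8190 - 236698}{\sqrt{154 + 597} + 33900} = - \frac{244888}{\sqrt{751} + 33900} = - \frac{244888}{33900 + \sqrt{751}}$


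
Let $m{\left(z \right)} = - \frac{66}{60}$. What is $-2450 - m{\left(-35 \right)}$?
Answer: $- \frac{24489}{10} \approx -2448.9$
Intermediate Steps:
$m{\left(z \right)} = - \frac{11}{10}$ ($m{\left(z \right)} = \left(-66\right) \frac{1}{60} = - \frac{11}{10}$)
$-2450 - m{\left(-35 \right)} = -2450 - - \frac{11}{10} = -2450 + \frac{11}{10} = - \frac{24489}{10}$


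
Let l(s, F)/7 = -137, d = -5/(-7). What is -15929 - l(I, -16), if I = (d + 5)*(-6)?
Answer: -14970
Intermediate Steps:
d = 5/7 (d = -5*(-⅐) = 5/7 ≈ 0.71429)
I = -240/7 (I = (5/7 + 5)*(-6) = (40/7)*(-6) = -240/7 ≈ -34.286)
l(s, F) = -959 (l(s, F) = 7*(-137) = -959)
-15929 - l(I, -16) = -15929 - 1*(-959) = -15929 + 959 = -14970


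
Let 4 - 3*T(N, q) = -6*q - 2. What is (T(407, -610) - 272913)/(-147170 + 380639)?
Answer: -10153/8647 ≈ -1.1742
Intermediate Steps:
T(N, q) = 2 + 2*q (T(N, q) = 4/3 - (-6*q - 2)/3 = 4/3 - (-2 - 6*q)/3 = 4/3 + (⅔ + 2*q) = 2 + 2*q)
(T(407, -610) - 272913)/(-147170 + 380639) = ((2 + 2*(-610)) - 272913)/(-147170 + 380639) = ((2 - 1220) - 272913)/233469 = (-1218 - 272913)*(1/233469) = -274131*1/233469 = -10153/8647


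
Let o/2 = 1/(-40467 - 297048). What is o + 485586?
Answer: 163892558788/337515 ≈ 4.8559e+5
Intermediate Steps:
o = -2/337515 (o = 2/(-40467 - 297048) = 2/(-337515) = 2*(-1/337515) = -2/337515 ≈ -5.9257e-6)
o + 485586 = -2/337515 + 485586 = 163892558788/337515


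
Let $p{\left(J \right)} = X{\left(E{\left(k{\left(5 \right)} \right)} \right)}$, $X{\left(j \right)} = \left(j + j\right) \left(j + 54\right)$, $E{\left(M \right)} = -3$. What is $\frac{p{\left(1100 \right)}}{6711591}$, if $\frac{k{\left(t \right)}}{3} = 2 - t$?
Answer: $- \frac{102}{2237197} \approx -4.5593 \cdot 10^{-5}$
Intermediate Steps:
$k{\left(t \right)} = 6 - 3 t$ ($k{\left(t \right)} = 3 \left(2 - t\right) = 6 - 3 t$)
$X{\left(j \right)} = 2 j \left(54 + j\right)$
$p{\left(J \right)} = -306$ ($p{\left(J \right)} = 2 \left(-3\right) \left(54 - 3\right) = 2 \left(-3\right) 51 = -306$)
$\frac{p{\left(1100 \right)}}{6711591} = - \frac{306}{6711591} = \left(-306\right) \frac{1}{6711591} = - \frac{102}{2237197}$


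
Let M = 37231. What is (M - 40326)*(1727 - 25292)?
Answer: 72933675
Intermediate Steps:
(M - 40326)*(1727 - 25292) = (37231 - 40326)*(1727 - 25292) = -3095*(-23565) = 72933675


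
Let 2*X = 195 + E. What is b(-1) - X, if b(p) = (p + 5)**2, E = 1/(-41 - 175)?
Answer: -35207/432 ≈ -81.498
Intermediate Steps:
E = -1/216 (E = 1/(-216) = -1/216 ≈ -0.0046296)
b(p) = (5 + p)**2
X = 42119/432 (X = (195 - 1/216)/2 = (1/2)*(42119/216) = 42119/432 ≈ 97.498)
b(-1) - X = (5 - 1)**2 - 1*42119/432 = 4**2 - 42119/432 = 16 - 42119/432 = -35207/432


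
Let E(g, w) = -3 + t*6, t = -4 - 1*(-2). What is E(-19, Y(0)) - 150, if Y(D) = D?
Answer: -165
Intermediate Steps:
t = -2 (t = -4 + 2 = -2)
E(g, w) = -15 (E(g, w) = -3 - 2*6 = -3 - 12 = -15)
E(-19, Y(0)) - 150 = -15 - 150 = -165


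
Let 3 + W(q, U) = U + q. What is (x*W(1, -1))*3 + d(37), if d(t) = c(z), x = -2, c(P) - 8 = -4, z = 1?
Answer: 22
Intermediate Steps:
c(P) = 4 (c(P) = 8 - 4 = 4)
d(t) = 4
W(q, U) = -3 + U + q (W(q, U) = -3 + (U + q) = -3 + U + q)
(x*W(1, -1))*3 + d(37) = -2*(-3 - 1 + 1)*3 + 4 = -2*(-3)*3 + 4 = 6*3 + 4 = 18 + 4 = 22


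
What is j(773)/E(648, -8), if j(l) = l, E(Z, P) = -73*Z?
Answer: -773/47304 ≈ -0.016341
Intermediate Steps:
j(773)/E(648, -8) = 773/((-73*648)) = 773/(-47304) = 773*(-1/47304) = -773/47304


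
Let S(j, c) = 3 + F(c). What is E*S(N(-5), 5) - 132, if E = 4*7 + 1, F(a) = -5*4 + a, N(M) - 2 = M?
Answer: -480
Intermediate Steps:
N(M) = 2 + M
F(a) = -20 + a
E = 29 (E = 28 + 1 = 29)
S(j, c) = -17 + c (S(j, c) = 3 + (-20 + c) = -17 + c)
E*S(N(-5), 5) - 132 = 29*(-17 + 5) - 132 = 29*(-12) - 132 = -348 - 132 = -480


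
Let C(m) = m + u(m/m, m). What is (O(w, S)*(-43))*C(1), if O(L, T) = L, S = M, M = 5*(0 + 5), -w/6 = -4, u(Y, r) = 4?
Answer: -5160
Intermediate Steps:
w = 24 (w = -6*(-4) = 24)
C(m) = 4 + m (C(m) = m + 4 = 4 + m)
M = 25 (M = 5*5 = 25)
S = 25
(O(w, S)*(-43))*C(1) = (24*(-43))*(4 + 1) = -1032*5 = -5160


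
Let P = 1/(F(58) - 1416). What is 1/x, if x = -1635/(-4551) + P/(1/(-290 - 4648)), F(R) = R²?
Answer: -1477558/3214643 ≈ -0.45963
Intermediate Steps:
P = 1/1948 (P = 1/(58² - 1416) = 1/(3364 - 1416) = 1/1948 ≈ 0.00051335)
x = -3214643/1477558 (x = -1635/(-4551) + 1/(1948*(1/(-290 - 4648))) = -1635*(-1/4551) + 1/(1948*(1/(-4938))) = 545/1517 + 1/(1948*(-1/4938)) = 545/1517 + (1/1948)*(-4938) = 545/1517 - 2469/974 = -3214643/1477558 ≈ -2.1756)
1/x = 1/(-3214643/1477558) = -1477558/3214643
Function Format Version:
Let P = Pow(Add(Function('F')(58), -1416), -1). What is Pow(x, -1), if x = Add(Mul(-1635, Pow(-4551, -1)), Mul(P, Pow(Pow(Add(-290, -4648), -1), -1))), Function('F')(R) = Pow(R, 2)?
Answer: Rational(-1477558, 3214643) ≈ -0.45963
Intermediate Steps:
P = Rational(1, 1948) (P = Pow(Add(Pow(58, 2), -1416), -1) = Pow(Add(3364, -1416), -1) = Pow(1948, -1) = Rational(1, 1948) ≈ 0.00051335)
x = Rational(-3214643, 1477558) (x = Add(Mul(-1635, Pow(-4551, -1)), Mul(Rational(1, 1948), Pow(Pow(Add(-290, -4648), -1), -1))) = Add(Mul(-1635, Rational(-1, 4551)), Mul(Rational(1, 1948), Pow(Pow(-4938, -1), -1))) = Add(Rational(545, 1517), Mul(Rational(1, 1948), Pow(Rational(-1, 4938), -1))) = Add(Rational(545, 1517), Mul(Rational(1, 1948), -4938)) = Add(Rational(545, 1517), Rational(-2469, 974)) = Rational(-3214643, 1477558) ≈ -2.1756)
Pow(x, -1) = Pow(Rational(-3214643, 1477558), -1) = Rational(-1477558, 3214643)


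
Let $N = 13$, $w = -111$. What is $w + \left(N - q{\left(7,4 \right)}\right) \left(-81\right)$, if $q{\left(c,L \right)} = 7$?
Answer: $-597$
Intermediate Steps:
$w + \left(N - q{\left(7,4 \right)}\right) \left(-81\right) = -111 + \left(13 - 7\right) \left(-81\right) = -111 + 6 \left(-81\right) = -111 - 486 = -597$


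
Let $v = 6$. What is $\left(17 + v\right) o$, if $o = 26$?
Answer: $598$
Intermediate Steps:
$\left(17 + v\right) o = \left(17 + 6\right) 26 = 23 \cdot 26 = 598$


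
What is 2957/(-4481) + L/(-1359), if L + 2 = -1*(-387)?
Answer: -5743748/6089679 ≈ -0.94319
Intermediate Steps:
L = 385 (L = -2 - 1*(-387) = -2 + 387 = 385)
2957/(-4481) + L/(-1359) = 2957/(-4481) + 385/(-1359) = 2957*(-1/4481) + 385*(-1/1359) = -2957/4481 - 385/1359 = -5743748/6089679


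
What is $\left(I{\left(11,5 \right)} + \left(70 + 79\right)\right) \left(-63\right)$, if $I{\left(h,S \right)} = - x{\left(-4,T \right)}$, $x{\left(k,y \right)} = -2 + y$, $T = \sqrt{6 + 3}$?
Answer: $-9324$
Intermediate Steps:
$T = 3$ ($T = \sqrt{9} = 3$)
$I{\left(h,S \right)} = -1$ ($I{\left(h,S \right)} = - (-2 + 3) = \left(-1\right) 1 = -1$)
$\left(I{\left(11,5 \right)} + \left(70 + 79\right)\right) \left(-63\right) = \left(-1 + \left(70 + 79\right)\right) \left(-63\right) = \left(-1 + 149\right) \left(-63\right) = 148 \left(-63\right) = -9324$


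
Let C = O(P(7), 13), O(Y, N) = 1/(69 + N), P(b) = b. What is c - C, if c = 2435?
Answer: 199669/82 ≈ 2435.0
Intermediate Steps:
C = 1/82 (C = 1/(69 + 13) = 1/82 ≈ 0.012195)
c - C = 2435 - 1*1/82 = 2435 - 1/82 = 199669/82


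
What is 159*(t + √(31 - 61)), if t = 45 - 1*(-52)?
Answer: 15423 + 159*I*√30 ≈ 15423.0 + 870.88*I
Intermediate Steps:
t = 97 (t = 45 + 52 = 97)
159*(t + √(31 - 61)) = 159*(97 + √(31 - 61)) = 159*(97 + √(-30)) = 159*(97 + I*√30) = 15423 + 159*I*√30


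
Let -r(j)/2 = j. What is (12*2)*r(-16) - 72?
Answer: 696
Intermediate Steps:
r(j) = -2*j
(12*2)*r(-16) - 72 = (12*2)*(-2*(-16)) - 72 = 24*32 - 72 = 768 - 72 = 696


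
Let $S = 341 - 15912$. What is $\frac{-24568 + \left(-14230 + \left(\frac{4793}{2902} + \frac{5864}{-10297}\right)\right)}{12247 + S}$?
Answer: $\frac{1159325387219}{99327415656} \approx 11.672$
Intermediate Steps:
$S = -15571$
$\frac{-24568 + \left(-14230 + \left(\frac{4793}{2902} + \frac{5864}{-10297}\right)\right)}{12247 + S} = \frac{-24568 + \left(-14230 + \left(\frac{4793}{2902} + \frac{5864}{-10297}\right)\right)}{12247 - 15571} = \frac{-24568 + \left(-14230 + \left(4793 \cdot \frac{1}{2902} + 5864 \left(- \frac{1}{10297}\right)\right)\right)}{-3324} = \left(-24568 + \left(-14230 + \left(\frac{4793}{2902} - \frac{5864}{10297}\right)\right)\right) \left(- \frac{1}{3324}\right) = \left(-24568 + \left(-14230 + \frac{32336193}{29881894}\right)\right) \left(- \frac{1}{3324}\right) = \left(-24568 - \frac{425187015427}{29881894}\right) \left(- \frac{1}{3324}\right) = \left(- \frac{1159325387219}{29881894}\right) \left(- \frac{1}{3324}\right) = \frac{1159325387219}{99327415656}$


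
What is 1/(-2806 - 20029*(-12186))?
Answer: 1/278267310 ≈ 3.5937e-9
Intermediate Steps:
1/(-2806 - 20029*(-12186)) = -1/12186/(-22835) = -1/22835*(-1/12186) = 1/278267310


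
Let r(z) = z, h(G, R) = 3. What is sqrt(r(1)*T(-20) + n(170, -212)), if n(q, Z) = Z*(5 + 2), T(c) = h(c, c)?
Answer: I*sqrt(1481) ≈ 38.484*I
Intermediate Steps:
T(c) = 3
n(q, Z) = 7*Z (n(q, Z) = Z*7 = 7*Z)
sqrt(r(1)*T(-20) + n(170, -212)) = sqrt(1*3 + 7*(-212)) = sqrt(3 - 1484) = sqrt(-1481) = I*sqrt(1481)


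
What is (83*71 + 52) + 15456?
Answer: 21401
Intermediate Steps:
(83*71 + 52) + 15456 = (5893 + 52) + 15456 = 5945 + 15456 = 21401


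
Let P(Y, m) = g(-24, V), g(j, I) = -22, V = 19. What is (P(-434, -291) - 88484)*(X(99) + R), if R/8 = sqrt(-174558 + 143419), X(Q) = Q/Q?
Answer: -88506 - 708048*I*sqrt(31139) ≈ -88506.0 - 1.2494e+8*I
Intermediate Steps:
P(Y, m) = -22
X(Q) = 1
R = 8*I*sqrt(31139) (R = 8*sqrt(-174558 + 143419) = 8*sqrt(-31139) = 8*(I*sqrt(31139)) = 8*I*sqrt(31139) ≈ 1411.7*I)
(P(-434, -291) - 88484)*(X(99) + R) = (-22 - 88484)*(1 + 8*I*sqrt(31139)) = -88506*(1 + 8*I*sqrt(31139)) = -88506 - 708048*I*sqrt(31139)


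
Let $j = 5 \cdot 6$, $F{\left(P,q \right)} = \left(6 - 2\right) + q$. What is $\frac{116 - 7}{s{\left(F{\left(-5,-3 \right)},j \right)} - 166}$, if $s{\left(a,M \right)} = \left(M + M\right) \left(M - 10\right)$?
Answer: $\frac{109}{1034} \approx 0.10542$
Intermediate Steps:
$F{\left(P,q \right)} = 4 + q$
$j = 30$
$s{\left(a,M \right)} = 2 M \left(-10 + M\right)$
$\frac{116 - 7}{s{\left(F{\left(-5,-3 \right)},j \right)} - 166} = \frac{116 - 7}{2 \cdot 30 \left(-10 + 30\right) - 166} = \frac{109}{2 \cdot 30 \cdot 20 - 166} = \frac{109}{1200 - 166} = \frac{109}{1034}$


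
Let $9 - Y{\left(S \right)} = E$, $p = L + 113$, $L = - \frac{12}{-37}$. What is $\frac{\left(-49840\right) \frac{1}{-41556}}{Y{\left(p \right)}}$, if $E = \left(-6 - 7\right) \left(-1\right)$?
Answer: $- \frac{3115}{10389} \approx -0.29984$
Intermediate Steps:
$L = \frac{12}{37}$ ($L = \left(-12\right) \left(- \frac{1}{37}\right) = \frac{12}{37} \approx 0.32432$)
$E = 13$ ($E = \left(-13\right) \left(-1\right) = 13$)
$p = \frac{4193}{37}$ ($p = \frac{12}{37} + 113 = \frac{4193}{37} \approx 113.32$)
$Y{\left(S \right)} = -4$ ($Y{\left(S \right)} = 9 - 13 = -4$)
$\frac{\left(-49840\right) \frac{1}{-41556}}{Y{\left(p \right)}} = \frac{\left(-49840\right) \frac{1}{-41556}}{-4} = \left(-49840\right) \left(- \frac{1}{41556}\right) \left(- \frac{1}{4}\right) = \frac{12460}{10389} \left(- \frac{1}{4}\right) = - \frac{3115}{10389}$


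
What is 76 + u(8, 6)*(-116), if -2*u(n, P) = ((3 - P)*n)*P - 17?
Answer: -9262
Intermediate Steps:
u(n, P) = 17/2 - P*n*(3 - P)/2 (u(n, P) = -(((3 - P)*n)*P - 17)/2 = -((n*(3 - P))*P - 17)/2 = -(P*n*(3 - P) - 17)/2 = -(-17 + P*n*(3 - P))/2 = 17/2 - P*n*(3 - P)/2)
76 + u(8, 6)*(-116) = 76 + (17/2 + (½)*8*6² - 3/2*6*8)*(-116) = 76 + (17/2 + (½)*8*36 - 72)*(-116) = 76 + (17/2 + 144 - 72)*(-116) = 76 + (161/2)*(-116) = 76 - 9338 = -9262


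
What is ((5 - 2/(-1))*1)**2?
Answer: 49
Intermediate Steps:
((5 - 2/(-1))*1)**2 = ((5 - 2*(-1))*1)**2 = ((5 + 2)*1)**2 = (7*1)**2 = 7**2 = 49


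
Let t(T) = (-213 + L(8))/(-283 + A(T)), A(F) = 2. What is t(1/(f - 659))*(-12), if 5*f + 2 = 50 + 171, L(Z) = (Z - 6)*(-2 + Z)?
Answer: -2412/281 ≈ -8.5836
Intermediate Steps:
L(Z) = (-6 + Z)*(-2 + Z)
f = 219/5 (f = -2/5 + (50 + 171)/5 = -2/5 + (1/5)*221 = -2/5 + 221/5 = 219/5 ≈ 43.800)
t(T) = 201/281 (t(T) = (-213 + (12 + 8**2 - 8*8))/(-283 + 2) = (-213 + (12 + 64 - 64))/(-281) = (-213 + 12)*(-1/281) = -201*(-1/281) = 201/281)
t(1/(f - 659))*(-12) = (201/281)*(-12) = -2412/281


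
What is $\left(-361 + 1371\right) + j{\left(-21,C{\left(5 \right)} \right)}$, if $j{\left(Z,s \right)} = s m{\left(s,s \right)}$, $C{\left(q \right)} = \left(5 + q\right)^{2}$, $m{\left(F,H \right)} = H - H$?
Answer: $1010$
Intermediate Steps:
$m{\left(F,H \right)} = 0$
$j{\left(Z,s \right)} = 0$ ($j{\left(Z,s \right)} = s 0 = 0$)
$\left(-361 + 1371\right) + j{\left(-21,C{\left(5 \right)} \right)} = \left(-361 + 1371\right) + 0 = 1010 + 0 = 1010$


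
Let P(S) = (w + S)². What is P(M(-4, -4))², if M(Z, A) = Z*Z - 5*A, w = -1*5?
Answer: 923521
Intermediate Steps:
w = -5
M(Z, A) = Z² - 5*A
P(S) = (-5 + S)²
P(M(-4, -4))² = ((-5 + ((-4)² - 5*(-4)))²)² = ((-5 + (16 + 20))²)² = ((-5 + 36)²)² = (31²)² = 961² = 923521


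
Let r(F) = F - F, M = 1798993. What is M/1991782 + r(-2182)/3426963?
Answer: 1798993/1991782 ≈ 0.90321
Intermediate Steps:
r(F) = 0
M/1991782 + r(-2182)/3426963 = 1798993/1991782 + 0/3426963 = 1798993*(1/1991782) + 0*(1/3426963) = 1798993/1991782 + 0 = 1798993/1991782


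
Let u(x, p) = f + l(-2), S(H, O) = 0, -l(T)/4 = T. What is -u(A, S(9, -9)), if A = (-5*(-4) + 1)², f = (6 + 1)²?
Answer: -57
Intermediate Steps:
l(T) = -4*T
f = 49 (f = 7² = 49)
A = 441 (A = (20 + 1)² = 21² = 441)
u(x, p) = 57 (u(x, p) = 49 - 4*(-2) = 49 + 8 = 57)
-u(A, S(9, -9)) = -1*57 = -57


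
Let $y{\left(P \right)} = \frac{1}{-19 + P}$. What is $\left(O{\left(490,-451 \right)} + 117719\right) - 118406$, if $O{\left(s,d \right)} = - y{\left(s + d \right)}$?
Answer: $- \frac{13741}{20} \approx -687.05$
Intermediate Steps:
$O{\left(s,d \right)} = - \frac{1}{-19 + d + s}$ ($O{\left(s,d \right)} = - \frac{1}{-19 + \left(s + d\right)} = - \frac{1}{-19 + \left(d + s\right)} = - \frac{1}{-19 + d + s}$)
$\left(O{\left(490,-451 \right)} + 117719\right) - 118406 = \left(- \frac{1}{-19 - 451 + 490} + 117719\right) - 118406 = \left(- \frac{1}{20} + 117719\right) - 118406 = \frac{2354379}{20} - 118406 = - \frac{13741}{20}$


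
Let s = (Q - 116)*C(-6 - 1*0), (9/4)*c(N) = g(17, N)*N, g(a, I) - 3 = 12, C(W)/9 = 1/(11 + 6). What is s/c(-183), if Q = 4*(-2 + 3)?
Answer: 252/5185 ≈ 0.048602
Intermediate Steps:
C(W) = 9/17 (C(W) = 9/(11 + 6) = 9/17)
Q = 4 (Q = 4*1 = 4)
g(a, I) = 15 (g(a, I) = 3 + 12 = 15)
c(N) = 20*N/3 (c(N) = 4*(15*N)/9 = 20*N/3)
s = -1008/17 (s = (4 - 116)*(9/17) = -112*9/17 = -1008/17 ≈ -59.294)
s/c(-183) = -1008/(17*((20/3)*(-183))) = -1008/17/(-1220) = -1008/17*(-1/1220) = 252/5185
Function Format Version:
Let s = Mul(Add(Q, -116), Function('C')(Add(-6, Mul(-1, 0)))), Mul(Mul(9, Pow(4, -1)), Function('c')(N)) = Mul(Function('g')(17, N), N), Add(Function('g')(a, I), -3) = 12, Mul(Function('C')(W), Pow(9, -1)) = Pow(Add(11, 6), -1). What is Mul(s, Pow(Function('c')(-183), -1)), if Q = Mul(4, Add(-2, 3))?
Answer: Rational(252, 5185) ≈ 0.048602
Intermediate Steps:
Function('C')(W) = Rational(9, 17) (Function('C')(W) = Mul(9, Pow(Add(11, 6), -1)) = Mul(9, Pow(17, -1)) = Mul(9, Rational(1, 17)) = Rational(9, 17))
Q = 4 (Q = Mul(4, 1) = 4)
Function('g')(a, I) = 15 (Function('g')(a, I) = Add(3, 12) = 15)
Function('c')(N) = Mul(Rational(20, 3), N) (Function('c')(N) = Mul(Rational(4, 9), Mul(15, N)) = Mul(Rational(20, 3), N))
s = Rational(-1008, 17) (s = Mul(Add(4, -116), Rational(9, 17)) = Mul(-112, Rational(9, 17)) = Rational(-1008, 17) ≈ -59.294)
Mul(s, Pow(Function('c')(-183), -1)) = Mul(Rational(-1008, 17), Pow(Mul(Rational(20, 3), -183), -1)) = Mul(Rational(-1008, 17), Pow(-1220, -1)) = Mul(Rational(-1008, 17), Rational(-1, 1220)) = Rational(252, 5185)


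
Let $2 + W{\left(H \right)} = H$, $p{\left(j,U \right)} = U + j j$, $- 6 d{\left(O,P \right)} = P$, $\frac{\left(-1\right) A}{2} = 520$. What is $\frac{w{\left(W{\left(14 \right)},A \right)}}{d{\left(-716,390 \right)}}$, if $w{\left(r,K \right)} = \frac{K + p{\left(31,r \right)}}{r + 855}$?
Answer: $\frac{67}{56355} \approx 0.0011889$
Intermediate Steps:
$A = -1040$ ($A = \left(-2\right) 520 = -1040$)
$d{\left(O,P \right)} = - \frac{P}{6}$
$p{\left(j,U \right)} = U + j^{2}$
$W{\left(H \right)} = -2 + H$
$w{\left(r,K \right)} = \frac{961 + K + r}{855 + r}$ ($w{\left(r,K \right)} = \frac{K + \left(r + 31^{2}\right)}{r + 855} = \frac{K + \left(r + 961\right)}{855 + r} = \frac{K + \left(961 + r\right)}{855 + r} = \frac{961 + K + r}{855 + r}$)
$\frac{w{\left(W{\left(14 \right)},A \right)}}{d{\left(-716,390 \right)}} = \frac{\frac{1}{855 + \left(-2 + 14\right)} \left(961 - 1040 + \left(-2 + 14\right)\right)}{\left(- \frac{1}{6}\right) 390} = \frac{\frac{1}{855 + 12} \left(961 - 1040 + 12\right)}{-65} = \frac{1}{867} \left(-67\right) \left(- \frac{1}{65}\right) = \left(- \frac{67}{867}\right) \left(- \frac{1}{65}\right) = \frac{67}{56355}$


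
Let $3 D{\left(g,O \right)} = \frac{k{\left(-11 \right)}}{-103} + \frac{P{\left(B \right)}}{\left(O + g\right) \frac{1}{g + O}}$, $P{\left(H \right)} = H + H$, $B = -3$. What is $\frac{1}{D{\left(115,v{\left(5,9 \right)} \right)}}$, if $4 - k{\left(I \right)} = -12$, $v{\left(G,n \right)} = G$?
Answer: $- \frac{309}{634} \approx -0.48738$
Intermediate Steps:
$P{\left(H \right)} = 2 H$
$k{\left(I \right)} = 16$ ($k{\left(I \right)} = 4 - -12 = 4 + 12 = 16$)
$D{\left(g,O \right)} = - \frac{634}{309}$ ($D{\left(g,O \right)} = \frac{\frac{16}{-103} + \frac{2 \left(-3\right)}{\left(O + g\right) \frac{1}{g + O}}}{3} = \frac{16 \left(- \frac{1}{103}\right) - \frac{6}{\left(O + g\right) \frac{1}{O + g}}}{3} = \frac{- \frac{16}{103} - \frac{6}{1}}{3} = \frac{- \frac{16}{103} - 6}{3} = \frac{1}{3} \left(- \frac{634}{103}\right) = - \frac{634}{309}$)
$\frac{1}{D{\left(115,v{\left(5,9 \right)} \right)}} = \frac{1}{- \frac{634}{309}} = - \frac{309}{634}$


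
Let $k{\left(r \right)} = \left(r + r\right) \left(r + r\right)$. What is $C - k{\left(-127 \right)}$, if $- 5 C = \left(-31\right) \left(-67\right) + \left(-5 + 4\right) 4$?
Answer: $- \frac{324653}{5} \approx -64931.0$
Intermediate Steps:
$k{\left(r \right)} = 4 r^{2}$ ($k{\left(r \right)} = 2 r 2 r = 4 r^{2}$)
$C = - \frac{2073}{5}$ ($C = - \frac{\left(-31\right) \left(-67\right) + \left(-5 + 4\right) 4}{5} = - \frac{2077 - 4}{5} = \left(- \frac{1}{5}\right) 2073 = - \frac{2073}{5} \approx -414.6$)
$C - k{\left(-127 \right)} = - \frac{2073}{5} - 4 \left(-127\right)^{2} = - \frac{2073}{5} - 4 \cdot 16129 = - \frac{2073}{5} - 64516 = - \frac{324653}{5}$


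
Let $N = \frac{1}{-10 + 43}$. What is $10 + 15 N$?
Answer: $\frac{115}{11} \approx 10.455$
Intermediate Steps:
$N = \frac{1}{33} \approx 0.030303$
$10 + 15 N = 10 + 15 \cdot \frac{1}{33} = 10 + \frac{5}{11} = \frac{115}{11}$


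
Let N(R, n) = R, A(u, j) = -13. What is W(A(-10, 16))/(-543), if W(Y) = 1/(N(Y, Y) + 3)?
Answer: 1/5430 ≈ 0.00018416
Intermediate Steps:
W(Y) = 1/(3 + Y) (W(Y) = 1/(Y + 3) = 1/(3 + Y))
W(A(-10, 16))/(-543) = 1/((3 - 13)*(-543)) = -1/543/(-10) = -⅒*(-1/543) = 1/5430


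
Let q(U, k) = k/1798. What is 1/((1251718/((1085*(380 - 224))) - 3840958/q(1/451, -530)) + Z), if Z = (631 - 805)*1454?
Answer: 11130/142211128993 ≈ 7.8264e-8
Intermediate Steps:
q(U, k) = k/1798 (q(U, k) = k*(1/1798) = k/1798)
Z = -252996 (Z = -174*1454 = -252996)
1/((1251718/((1085*(380 - 224))) - 3840958/q(1/451, -530)) + Z) = 1/((1251718/((1085*(380 - 224))) - 3840958/((1/1798)*(-530))) - 252996) = 1/((1251718/((1085*156)) - 3840958/(-265/899)) - 252996) = 1/((1251718/169260 - 3840958*(-899/265)) - 252996) = 1/((1251718*(1/169260) + 3453021242/265) - 252996) = 1/((1553/210 + 3453021242/265) - 252996) = 1/(145026974473/11130 - 252996) = 1/(142211128993/11130) = 11130/142211128993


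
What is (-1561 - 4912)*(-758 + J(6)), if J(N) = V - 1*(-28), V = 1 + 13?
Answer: 4634668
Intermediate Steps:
V = 14
J(N) = 42 (J(N) = 14 - 1*(-28) = 14 + 28 = 42)
(-1561 - 4912)*(-758 + J(6)) = (-1561 - 4912)*(-758 + 42) = -6473*(-716) = 4634668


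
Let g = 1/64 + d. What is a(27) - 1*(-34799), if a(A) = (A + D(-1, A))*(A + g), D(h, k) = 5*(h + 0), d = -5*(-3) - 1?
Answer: 1142443/32 ≈ 35701.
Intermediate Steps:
d = 14 (d = 15 - 1 = 14)
D(h, k) = 5*h
g = 897/64 (g = 1/64 + 14 = 897/64 ≈ 14.016)
a(A) = (-5 + A)*(897/64 + A) (a(A) = (A + 5*(-1))*(A + 897/64) = (A - 5)*(897/64 + A) = (-5 + A)*(897/64 + A))
a(27) - 1*(-34799) = (-4485/64 + 27² + (577/64)*27) - 1*(-34799) = (-4485/64 + 729 + 15579/64) + 34799 = 28875/32 + 34799 = 1142443/32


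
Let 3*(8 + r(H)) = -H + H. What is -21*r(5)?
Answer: 168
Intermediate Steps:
r(H) = -8 (r(H) = -8 + (-H + H)/3 = -8 + (⅓)*0 = -8 + 0 = -8)
-21*r(5) = -21*(-8) = 168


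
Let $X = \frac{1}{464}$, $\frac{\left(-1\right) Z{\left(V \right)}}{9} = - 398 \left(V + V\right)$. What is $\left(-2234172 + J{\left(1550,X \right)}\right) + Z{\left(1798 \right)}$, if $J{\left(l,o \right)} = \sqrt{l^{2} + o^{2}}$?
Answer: $10646700 + \frac{\sqrt{517248640001}}{464} \approx 1.0648 \cdot 10^{7}$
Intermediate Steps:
$Z{\left(V \right)} = 7164 V$ ($Z{\left(V \right)} = - 9 \left(- 398 \left(V + V\right)\right) = - 9 \left(- 398 \cdot 2 V\right) = - 9 \left(- 796 V\right) = 7164 V$)
$X = \frac{1}{464} \approx 0.0021552$
$\left(-2234172 + J{\left(1550,X \right)}\right) + Z{\left(1798 \right)} = \left(-2234172 + \sqrt{1550^{2} + \left(\frac{1}{464}\right)^{2}}\right) + 7164 \cdot 1798 = \left(-2234172 + \sqrt{2402500 + \frac{1}{215296}}\right) + 12880872 = \left(-2234172 + \sqrt{\frac{517248640001}{215296}}\right) + 12880872 = \left(-2234172 + \frac{\sqrt{517248640001}}{464}\right) + 12880872 = 10646700 + \frac{\sqrt{517248640001}}{464}$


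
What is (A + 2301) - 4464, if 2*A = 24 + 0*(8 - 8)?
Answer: -2151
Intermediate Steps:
A = 12 (A = (24 + 0*(8 - 8))/2 = (24 + 0*0)/2 = (24 + 0)/2 = (½)*24 = 12)
(A + 2301) - 4464 = (12 + 2301) - 4464 = 2313 - 4464 = -2151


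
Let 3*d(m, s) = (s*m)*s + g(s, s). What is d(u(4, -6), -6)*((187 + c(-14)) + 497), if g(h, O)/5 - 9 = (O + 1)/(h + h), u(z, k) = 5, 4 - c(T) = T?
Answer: 106275/2 ≈ 53138.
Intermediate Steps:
c(T) = 4 - T
g(h, O) = 45 + 5*(1 + O)/(2*h) (g(h, O) = 45 + 5*((O + 1)/(h + h)) = 45 + 5*((1 + O)/((2*h))) = 45 + 5*((1 + O)*(1/(2*h))) = 45 + 5*((1 + O)/(2*h)) = 45 + 5*(1 + O)/(2*h))
d(m, s) = m*s²/3 + 5*(1 + 19*s)/(6*s) (d(m, s) = ((s*m)*s + 5*(1 + s + 18*s)/(2*s))/3 = ((m*s)*s + 5*(1 + 19*s)/(2*s))/3 = (m*s² + 5*(1 + 19*s)/(2*s))/3 = m*s²/3 + 5*(1 + 19*s)/(6*s))
d(u(4, -6), -6)*((187 + c(-14)) + 497) = ((⅙)*(5 + 95*(-6) + 2*5*(-6)³)/(-6))*((187 + (4 - 1*(-14))) + 497) = ((⅙)*(-⅙)*(5 - 570 + 2*5*(-216)))*((187 + (4 + 14)) + 497) = ((⅙)*(-⅙)*(5 - 570 - 2160))*((187 + 18) + 497) = ((⅙)*(-⅙)*(-2725))*(205 + 497) = (2725/36)*702 = 106275/2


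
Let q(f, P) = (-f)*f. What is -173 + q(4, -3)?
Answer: -189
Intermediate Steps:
q(f, P) = -f**2
-173 + q(4, -3) = -173 - 1*4**2 = -173 - 1*16 = -173 - 16 = -189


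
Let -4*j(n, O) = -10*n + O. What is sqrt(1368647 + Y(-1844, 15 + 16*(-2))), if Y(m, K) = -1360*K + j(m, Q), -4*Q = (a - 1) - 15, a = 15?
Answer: sqrt(22194511)/4 ≈ 1177.8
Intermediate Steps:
Q = 1/4 (Q = -((15 - 1) - 15)/4 = -(14 - 15)/4 = -1/4*(-1) = 1/4 ≈ 0.25000)
j(n, O) = -O/4 + 5*n/2 (j(n, O) = -(-10*n + O)/4 = -(O - 10*n)/4 = -O/4 + 5*n/2)
Y(m, K) = -1/16 - 1360*K + 5*m/2 (Y(m, K) = -1360*K + (-1/4*1/4 + 5*m/2) = -1360*K + (-1/16 + 5*m/2) = -1/16 - 1360*K + 5*m/2)
sqrt(1368647 + Y(-1844, 15 + 16*(-2))) = sqrt(1368647 + (-1/16 - 1360*(15 + 16*(-2)) + (5/2)*(-1844))) = sqrt(1368647 + (-1/16 - 1360*(15 - 32) - 4610)) = sqrt(1368647 + (-1/16 - 1360*(-17) - 4610)) = sqrt(1368647 + (-1/16 + 23120 - 4610)) = sqrt(1368647 + 296159/16) = sqrt(22194511/16) = sqrt(22194511)/4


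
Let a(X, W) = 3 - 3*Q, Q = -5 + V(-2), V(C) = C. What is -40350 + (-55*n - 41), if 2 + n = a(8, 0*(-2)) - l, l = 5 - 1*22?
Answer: -42536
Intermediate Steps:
l = -17 (l = 5 - 22 = -17)
Q = -7 (Q = -5 - 2 = -7)
a(X, W) = 24 (a(X, W) = 3 - 3*(-7) = 3 + 21 = 24)
n = 39 (n = -2 + (24 - 1*(-17)) = -2 + (24 + 17) = -2 + 41 = 39)
-40350 + (-55*n - 41) = -40350 + (-55*39 - 41) = -40350 + (-2145 - 41) = -40350 - 2186 = -42536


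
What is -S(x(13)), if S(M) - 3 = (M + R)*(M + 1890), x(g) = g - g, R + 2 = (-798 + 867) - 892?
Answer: 1559247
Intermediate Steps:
R = -825 (R = -2 + ((-798 + 867) - 892) = -2 + (69 - 892) = -2 - 823 = -825)
x(g) = 0
S(M) = 3 + (-825 + M)*(1890 + M) (S(M) = 3 + (M - 825)*(M + 1890) = 3 + (-825 + M)*(1890 + M))
-S(x(13)) = -(-1559247 + 0² + 1065*0) = -(-1559247 + 0 + 0) = -1*(-1559247) = 1559247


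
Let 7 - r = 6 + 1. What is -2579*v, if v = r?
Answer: 0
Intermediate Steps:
r = 0 (r = 7 - (6 + 1) = 7 - 1*7 = 7 - 7 = 0)
v = 0
-2579*v = -2579*0 = 0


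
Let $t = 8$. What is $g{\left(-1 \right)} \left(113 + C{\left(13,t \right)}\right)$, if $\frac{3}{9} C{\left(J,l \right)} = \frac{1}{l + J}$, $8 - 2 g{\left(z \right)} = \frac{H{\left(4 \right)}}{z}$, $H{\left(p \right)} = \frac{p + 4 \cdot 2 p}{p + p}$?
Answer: $\frac{4950}{7} \approx 707.14$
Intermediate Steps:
$H{\left(p \right)} = \frac{9}{2}$ ($H{\left(p \right)} = \frac{p + 8 p}{2 p} = 9 p \frac{1}{2 p} = \frac{9}{2}$)
$g{\left(z \right)} = 4 - \frac{9}{4 z}$ ($g{\left(z \right)} = 4 - \frac{\frac{9}{2} \frac{1}{z}}{2} = 4 - \frac{9}{4 z}$)
$C{\left(J,l \right)} = \frac{3}{J + l}$ ($C{\left(J,l \right)} = \frac{3}{l + J} = \frac{3}{J + l}$)
$g{\left(-1 \right)} \left(113 + C{\left(13,t \right)}\right) = \left(4 - \frac{9}{4 \left(-1\right)}\right) \left(113 + \frac{3}{13 + 8}\right) = \left(4 - - \frac{9}{4}\right) \left(113 + \frac{3}{21}\right) = \left(4 + \frac{9}{4}\right) \left(113 + 3 \cdot \frac{1}{21}\right) = \frac{25 \left(113 + \frac{1}{7}\right)}{4} = \frac{25}{4} \cdot \frac{792}{7} = \frac{4950}{7}$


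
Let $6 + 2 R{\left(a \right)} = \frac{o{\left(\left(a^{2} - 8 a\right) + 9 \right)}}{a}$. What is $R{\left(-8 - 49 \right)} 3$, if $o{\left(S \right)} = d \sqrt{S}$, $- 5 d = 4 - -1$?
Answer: $-9 + \frac{\sqrt{3714}}{38} \approx -7.3962$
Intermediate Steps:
$d = -1$ ($d = - \frac{4 - -1}{5} = - \frac{4 + 1}{5} = \left(- \frac{1}{5}\right) 5 = -1$)
$o{\left(S \right)} = - \sqrt{S}$
$R{\left(a \right)} = -3 - \frac{\sqrt{9 + a^{2} - 8 a}}{2 a}$ ($R{\left(a \right)} = -3 + \frac{- \sqrt{\left(a^{2} - 8 a\right) + 9} \frac{1}{a}}{2} = -3 + \frac{- \sqrt{9 + a^{2} - 8 a} \frac{1}{a}}{2} = -3 + \frac{\left(-1\right) \frac{1}{a} \sqrt{9 + a^{2} - 8 a}}{2} = -3 - \frac{\sqrt{9 + a^{2} - 8 a}}{2 a}$)
$R{\left(-8 - 49 \right)} 3 = \left(-3 - \frac{\sqrt{9 + \left(-8 - 49\right)^{2} - 8 \left(-8 - 49\right)}}{2 \left(-8 - 49\right)}\right) 3 = \left(-3 - \frac{\sqrt{9 + \left(-57\right)^{2} - -456}}{2 \left(-57\right)}\right) 3 = \left(-3 - - \frac{\sqrt{9 + 3249 + 456}}{114}\right) 3 = \left(-3 - - \frac{\sqrt{3714}}{114}\right) 3 = \left(-3 + \frac{\sqrt{3714}}{114}\right) 3 = -9 + \frac{\sqrt{3714}}{38}$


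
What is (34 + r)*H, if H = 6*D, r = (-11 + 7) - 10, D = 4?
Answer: 480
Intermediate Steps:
r = -14 (r = -4 - 10 = -14)
H = 24 (H = 6*4 = 24)
(34 + r)*H = (34 - 14)*24 = 20*24 = 480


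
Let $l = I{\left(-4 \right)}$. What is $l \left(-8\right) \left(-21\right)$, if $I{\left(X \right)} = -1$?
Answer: $-168$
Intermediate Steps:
$l = -1$
$l \left(-8\right) \left(-21\right) = \left(-1\right) \left(-8\right) \left(-21\right) = 8 \left(-21\right) = -168$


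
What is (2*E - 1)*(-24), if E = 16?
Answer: -744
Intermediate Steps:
(2*E - 1)*(-24) = (2*16 - 1)*(-24) = (32 - 1)*(-24) = 31*(-24) = -744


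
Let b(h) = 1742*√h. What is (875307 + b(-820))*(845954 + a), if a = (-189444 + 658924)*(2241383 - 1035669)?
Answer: 495475803092334918 + 1972151140084216*I*√205 ≈ 4.9548e+17 + 2.8237e+16*I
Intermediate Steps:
a = 566058608720 (a = 469480*1205714 = 566058608720)
(875307 + b(-820))*(845954 + a) = (875307 + 1742*√(-820))*(845954 + 566058608720) = (875307 + 1742*(2*I*√205))*566059454674 = (875307 + 3484*I*√205)*566059454674 = 495475803092334918 + 1972151140084216*I*√205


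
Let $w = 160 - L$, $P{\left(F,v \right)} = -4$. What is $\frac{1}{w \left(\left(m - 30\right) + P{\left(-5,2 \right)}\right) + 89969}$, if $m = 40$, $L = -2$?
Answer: $\frac{1}{90941} \approx 1.0996 \cdot 10^{-5}$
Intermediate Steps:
$w = 162$ ($w = 160 - -2 = 160 + 2 = 162$)
$\frac{1}{w \left(\left(m - 30\right) + P{\left(-5,2 \right)}\right) + 89969} = \frac{1}{162 \left(\left(40 - 30\right) - 4\right) + 89969} = \frac{1}{162 \left(10 - 4\right) + 89969} = \frac{1}{162 \cdot 6 + 89969} = \frac{1}{972 + 89969} = \frac{1}{90941}$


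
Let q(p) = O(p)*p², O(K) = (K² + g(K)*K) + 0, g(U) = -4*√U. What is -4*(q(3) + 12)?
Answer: -372 + 432*√3 ≈ 376.25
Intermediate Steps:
O(K) = K² - 4*K^(3/2) (O(K) = (K² + (-4*√K)*K) + 0 = (K² - 4*K^(3/2)) + 0 = K² - 4*K^(3/2))
q(p) = p²*(p² - 4*p^(3/2)) (q(p) = (p² - 4*p^(3/2))*p² = p²*(p² - 4*p^(3/2)))
-4*(q(3) + 12) = -4*((3⁴ - 108*√3) + 12) = -4*((81 - 108*√3) + 12) = -4*(93 - 108*√3) = -372 + 432*√3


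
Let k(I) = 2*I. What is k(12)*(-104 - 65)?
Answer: -4056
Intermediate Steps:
k(12)*(-104 - 65) = (2*12)*(-104 - 65) = 24*(-169) = -4056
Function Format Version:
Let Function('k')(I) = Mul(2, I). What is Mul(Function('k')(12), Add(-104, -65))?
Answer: -4056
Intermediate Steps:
Mul(Function('k')(12), Add(-104, -65)) = Mul(Mul(2, 12), Add(-104, -65)) = Mul(24, -169) = -4056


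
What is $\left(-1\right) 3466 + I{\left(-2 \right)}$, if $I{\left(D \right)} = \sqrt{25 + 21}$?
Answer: $-3466 + \sqrt{46} \approx -3459.2$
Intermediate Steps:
$I{\left(D \right)} = \sqrt{46}$
$\left(-1\right) 3466 + I{\left(-2 \right)} = \left(-1\right) 3466 + \sqrt{46} = -3466 + \sqrt{46}$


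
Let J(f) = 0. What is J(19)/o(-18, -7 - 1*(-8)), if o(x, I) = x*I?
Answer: 0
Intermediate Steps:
o(x, I) = I*x
J(19)/o(-18, -7 - 1*(-8)) = 0/(((-7 - 1*(-8))*(-18))) = 0/(((-7 + 8)*(-18))) = 0/((1*(-18))) = 0/(-18) = 0*(-1/18) = 0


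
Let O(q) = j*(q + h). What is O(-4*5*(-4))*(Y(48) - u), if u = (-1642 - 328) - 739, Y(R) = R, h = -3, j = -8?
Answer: -1698312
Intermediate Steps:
O(q) = 24 - 8*q (O(q) = -8*(q - 3) = -8*(-3 + q) = 24 - 8*q)
u = -2709 (u = -1970 - 739 = -2709)
O(-4*5*(-4))*(Y(48) - u) = (24 - 8*(-4*5)*(-4))*(48 - 1*(-2709)) = (24 - (-160)*(-4))*(48 + 2709) = (24 - 8*80)*2757 = (24 - 640)*2757 = -616*2757 = -1698312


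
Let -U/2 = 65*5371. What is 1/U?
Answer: -1/698230 ≈ -1.4322e-6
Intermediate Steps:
U = -698230 (U = -130*5371 = -2*349115 = -698230)
1/U = 1/(-698230) = -1/698230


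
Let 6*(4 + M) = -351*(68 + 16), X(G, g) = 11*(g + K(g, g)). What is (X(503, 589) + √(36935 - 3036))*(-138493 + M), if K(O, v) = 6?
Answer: -938624995 - 143411*√33899 ≈ -9.6503e+8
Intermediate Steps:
X(G, g) = 66 + 11*g (X(G, g) = 11*(g + 6) = 11*(6 + g) = 66 + 11*g)
M = -4918 (M = -4 + (-351*(68 + 16))/6 = -4 + (-351*84)/6 = -4 + (⅙)*(-29484) = -4 - 4914 = -4918)
(X(503, 589) + √(36935 - 3036))*(-138493 + M) = ((66 + 11*589) + √(36935 - 3036))*(-138493 - 4918) = ((66 + 6479) + √33899)*(-143411) = (6545 + √33899)*(-143411) = -938624995 - 143411*√33899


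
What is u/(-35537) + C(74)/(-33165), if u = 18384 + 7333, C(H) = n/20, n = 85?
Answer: -3412221349/4714338420 ≈ -0.72380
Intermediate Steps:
C(H) = 17/4 (C(H) = 85/20 = 85*(1/20) = 17/4)
u = 25717
u/(-35537) + C(74)/(-33165) = 25717/(-35537) + (17/4)/(-33165) = 25717*(-1/35537) + (17/4)*(-1/33165) = -25717/35537 - 17/132660 = -3412221349/4714338420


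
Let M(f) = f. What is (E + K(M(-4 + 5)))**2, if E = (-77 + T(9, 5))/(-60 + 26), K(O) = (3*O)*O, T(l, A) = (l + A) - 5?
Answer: 25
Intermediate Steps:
T(l, A) = -5 + A + l (T(l, A) = (A + l) - 5 = -5 + A + l)
K(O) = 3*O**2
E = 2 (E = (-77 + (-5 + 5 + 9))/(-60 + 26) = (-77 + 9)/(-34) = -68*(-1/34) = 2)
(E + K(M(-4 + 5)))**2 = (2 + 3*(-4 + 5)**2)**2 = (2 + 3*1**2)**2 = (2 + 3*1)**2 = (2 + 3)**2 = 5**2 = 25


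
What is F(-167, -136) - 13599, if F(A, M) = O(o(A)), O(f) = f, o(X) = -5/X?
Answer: -2271028/167 ≈ -13599.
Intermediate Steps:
F(A, M) = -5/A
F(-167, -136) - 13599 = -5/(-167) - 13599 = -5*(-1/167) - 13599 = 5/167 - 13599 = -2271028/167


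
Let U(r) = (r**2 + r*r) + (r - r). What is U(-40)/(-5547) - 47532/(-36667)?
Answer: 146325604/203391849 ≈ 0.71943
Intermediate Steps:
U(r) = 2*r**2 (U(r) = (r**2 + r**2) + 0 = 2*r**2 + 0 = 2*r**2)
U(-40)/(-5547) - 47532/(-36667) = (2*(-40)**2)/(-5547) - 47532/(-36667) = (2*1600)*(-1/5547) - 47532*(-1/36667) = 3200*(-1/5547) + 47532/36667 = -3200/5547 + 47532/36667 = 146325604/203391849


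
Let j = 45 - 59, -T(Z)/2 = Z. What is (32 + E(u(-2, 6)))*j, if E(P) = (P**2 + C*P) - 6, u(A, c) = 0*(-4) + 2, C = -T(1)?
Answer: -476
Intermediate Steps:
T(Z) = -2*Z
j = -14
C = 2 (C = -(-2) = -1*(-2) = 2)
u(A, c) = 2 (u(A, c) = 0 + 2 = 2)
E(P) = -6 + P**2 + 2*P (E(P) = (P**2 + 2*P) - 6 = -6 + P**2 + 2*P)
(32 + E(u(-2, 6)))*j = (32 + (-6 + 2**2 + 2*2))*(-14) = (32 + (-6 + 4 + 4))*(-14) = (32 + 2)*(-14) = 34*(-14) = -476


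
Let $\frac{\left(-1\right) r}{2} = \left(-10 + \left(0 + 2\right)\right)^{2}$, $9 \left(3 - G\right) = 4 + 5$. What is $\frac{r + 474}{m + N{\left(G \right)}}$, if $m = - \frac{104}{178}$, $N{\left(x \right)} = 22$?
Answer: $\frac{15397}{953} \approx 16.156$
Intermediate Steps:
$G = 2$ ($G = 3 - \frac{4 + 5}{9} = 3 - 1 = 2$)
$r = -128$ ($r = - 2 \left(-10 + \left(0 + 2\right)\right)^{2} = - 2 \left(-10 + 2\right)^{2} = - 2 \left(-8\right)^{2} = \left(-2\right) 64 = -128$)
$m = - \frac{52}{89}$ ($m = \left(-104\right) \frac{1}{178} = - \frac{52}{89} \approx -0.58427$)
$\frac{r + 474}{m + N{\left(G \right)}} = \frac{-128 + 474}{- \frac{52}{89} + 22} = \frac{346}{\frac{1906}{89}} = 346 \cdot \frac{89}{1906} = \frac{15397}{953}$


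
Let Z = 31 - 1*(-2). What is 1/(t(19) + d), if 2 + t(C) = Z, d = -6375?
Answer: -1/6344 ≈ -0.00015763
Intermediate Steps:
Z = 33 (Z = 31 + 2 = 33)
t(C) = 31 (t(C) = -2 + 33 = 31)
1/(t(19) + d) = 1/(31 - 6375) = 1/(-6344) = -1/6344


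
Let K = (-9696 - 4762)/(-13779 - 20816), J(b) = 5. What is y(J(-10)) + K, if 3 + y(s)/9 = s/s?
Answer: -608252/34595 ≈ -17.582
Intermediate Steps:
y(s) = -18 (y(s) = -27 + 9*(s/s) = -27 + 9*1 = -27 + 9 = -18)
K = 14458/34595 (K = -14458/(-34595) = -14458*(-1/34595) = 14458/34595 ≈ 0.41792)
y(J(-10)) + K = -18 + 14458/34595 = -608252/34595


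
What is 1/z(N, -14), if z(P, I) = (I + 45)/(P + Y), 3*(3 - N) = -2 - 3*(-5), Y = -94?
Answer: -286/93 ≈ -3.0753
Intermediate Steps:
N = -4/3 (N = 3 - (-2 - 3*(-5))/3 = 3 - (-2 + 15)/3 = 3 - ⅓*13 = 3 - 13/3 = -4/3 ≈ -1.3333)
z(P, I) = (45 + I)/(-94 + P) (z(P, I) = (I + 45)/(P - 94) = (45 + I)/(-94 + P))
1/z(N, -14) = 1/((45 - 14)/(-94 - 4/3)) = 1/(31/(-286/3)) = 1/(-3/286*31) = 1/(-93/286) = -286/93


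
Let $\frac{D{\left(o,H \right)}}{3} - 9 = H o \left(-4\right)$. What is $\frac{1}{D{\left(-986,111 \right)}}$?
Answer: $\frac{1}{1313379} \approx 7.6139 \cdot 10^{-7}$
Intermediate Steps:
$D{\left(o,H \right)} = 27 - 12 H o$ ($D{\left(o,H \right)} = 27 + 3 H o \left(-4\right) = 27 + 3 \left(- 4 H o\right) = 27 - 12 H o$)
$\frac{1}{D{\left(-986,111 \right)}} = \frac{1}{27 - 1332 \left(-986\right)} = \frac{1}{27 + 1313352} = \frac{1}{1313379}$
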